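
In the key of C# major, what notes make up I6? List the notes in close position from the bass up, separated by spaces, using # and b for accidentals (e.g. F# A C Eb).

E# G# C#

The numeral's case and figure indicate a major triad. In C# major its root, the first degree, is C#.
Stacking thirds from C# gives C#-E#-G#.
The figured bass 6 indicates first inversion, placing the third (E#) in the bass: E#-G#-C#.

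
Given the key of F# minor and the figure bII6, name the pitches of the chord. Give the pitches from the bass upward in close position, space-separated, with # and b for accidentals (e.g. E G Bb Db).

bII6 is the Neapolitan sixth — a major triad on the lowered second degree, here in its customary first inversion. In F# minor that root is G.
So the chord is G-B-D, a major triad.
The figured bass 6 indicates first inversion, placing the third (B) in the bass: B-D-G.

B D G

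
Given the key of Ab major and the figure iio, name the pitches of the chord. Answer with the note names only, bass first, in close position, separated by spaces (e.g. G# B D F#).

Scale degree 2 in Ab major is Bb; here the chord built on it is altered to a diminished triad. iio is the diminished supertonic triad, borrowed from the parallel minor.
So the chord is Bb-Db-Fb.

Bb Db Fb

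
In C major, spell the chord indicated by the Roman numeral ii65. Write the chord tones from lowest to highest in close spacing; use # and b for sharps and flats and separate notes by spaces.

F A C D

The numeral's case and figure indicate a minor seventh chord. In C major its root, the supertonic, is D.
Stacking thirds from D gives D-F-A-C.
With the 65 figure the chord is in first inversion; from the bass F upward in close position it reads F-A-C-D.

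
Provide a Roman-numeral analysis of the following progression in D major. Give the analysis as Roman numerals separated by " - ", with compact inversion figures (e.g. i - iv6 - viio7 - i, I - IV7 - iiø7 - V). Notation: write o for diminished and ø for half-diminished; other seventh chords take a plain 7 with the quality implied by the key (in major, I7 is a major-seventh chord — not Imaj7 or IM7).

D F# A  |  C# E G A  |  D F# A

I - V65 - I

D-F#-A: root D is the tonic; major triad there is I.
C#-E-G-A has root A, degree 5 in D major, so V65.
D-F#-A: major triad on D = scale degree 1 → I.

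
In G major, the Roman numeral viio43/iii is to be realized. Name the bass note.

E

The applied chord viio43/iii is rooted on A#: A#-C#-E-G.
The figure 43 means second inversion — the fifth is in the bass.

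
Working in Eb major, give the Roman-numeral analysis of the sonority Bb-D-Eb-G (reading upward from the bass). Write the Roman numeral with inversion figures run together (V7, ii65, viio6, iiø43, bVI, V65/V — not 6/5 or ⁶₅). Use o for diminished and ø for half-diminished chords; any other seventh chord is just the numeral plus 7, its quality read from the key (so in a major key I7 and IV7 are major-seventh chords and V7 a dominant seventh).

Stacked in thirds the chord is Eb-G-Bb-D: a major seventh chord on Eb.
Eb is scale degree 1 in Eb major, and a major seventh chord on that degree is written I7.
With Bb in the bass the chord is in second inversion, so the figured bass is 43.

I43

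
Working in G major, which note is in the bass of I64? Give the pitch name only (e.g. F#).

D

I in G major has root G; the chord is G-B-D.
The figure 64 means second inversion — the fifth is in the bass.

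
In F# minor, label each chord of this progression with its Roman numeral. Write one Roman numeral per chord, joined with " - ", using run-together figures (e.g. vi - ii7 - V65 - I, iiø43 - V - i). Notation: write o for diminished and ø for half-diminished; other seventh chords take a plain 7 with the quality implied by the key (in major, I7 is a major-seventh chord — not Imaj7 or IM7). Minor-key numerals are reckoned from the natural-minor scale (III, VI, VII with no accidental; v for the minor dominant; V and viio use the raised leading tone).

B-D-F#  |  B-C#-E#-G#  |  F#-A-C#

B-D-F#: minor triad on B = scale degree 4 → iv.
B-C#-E#-G#: dominant seventh chord on C# = scale degree 5 → V42.
F#-A-C#: minor triad on F# = scale degree 1 → i.

iv - V42 - i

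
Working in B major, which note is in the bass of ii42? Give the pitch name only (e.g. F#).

B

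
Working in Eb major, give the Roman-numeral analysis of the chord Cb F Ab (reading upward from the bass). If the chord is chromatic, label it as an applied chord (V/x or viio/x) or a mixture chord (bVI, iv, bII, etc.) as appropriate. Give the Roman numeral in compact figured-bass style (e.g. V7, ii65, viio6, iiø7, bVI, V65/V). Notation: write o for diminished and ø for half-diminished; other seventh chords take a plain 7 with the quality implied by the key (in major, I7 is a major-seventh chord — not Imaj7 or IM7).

Stacked in thirds the chord is F-Ab-Cb: a diminished triad on F.
F is the second degree of Eb major. This is the diminished supertonic triad, borrowed from the parallel minor.
With Cb in the bass the chord is in second inversion, so the figured bass is 64.

iio64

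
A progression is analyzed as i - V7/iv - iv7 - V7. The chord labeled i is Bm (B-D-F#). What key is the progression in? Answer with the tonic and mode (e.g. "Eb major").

The chord Bm is a minor triad rooted on B; its label is i.
If B is scale degree 1 and the mode makes that degree carry a minor triad, the tonic is B and the mode is minor.

B minor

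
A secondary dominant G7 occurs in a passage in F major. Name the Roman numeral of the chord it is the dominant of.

V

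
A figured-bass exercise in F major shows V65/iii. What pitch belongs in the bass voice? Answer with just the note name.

The applied chord V65/iii is rooted on E: E-G#-B-D.
The figure 65 means first inversion — the third is in the bass.

G#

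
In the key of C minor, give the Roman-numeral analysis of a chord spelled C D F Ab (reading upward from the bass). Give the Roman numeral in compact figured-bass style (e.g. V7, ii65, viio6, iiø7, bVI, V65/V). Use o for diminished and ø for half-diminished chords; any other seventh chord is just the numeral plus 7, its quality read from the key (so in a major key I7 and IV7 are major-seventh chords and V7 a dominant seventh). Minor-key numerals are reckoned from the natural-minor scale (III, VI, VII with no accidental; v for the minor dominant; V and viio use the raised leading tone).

iiø42

Stacked in thirds the chord is D-F-Ab-C: a half-diminished seventh chord on D.
D is scale degree 2 in C minor, and a half-diminished seventh chord on that degree is written iiø7.
With C in the bass the chord is in third inversion, so the figured bass is 42.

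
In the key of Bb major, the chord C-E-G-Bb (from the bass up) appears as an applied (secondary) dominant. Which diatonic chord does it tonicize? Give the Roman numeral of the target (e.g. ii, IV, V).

V

The chord is a dominant seventh chord on C.
A dominant resolves down a perfect fifth: C → F. In Bb major, F is scale degree 5, i.e. V.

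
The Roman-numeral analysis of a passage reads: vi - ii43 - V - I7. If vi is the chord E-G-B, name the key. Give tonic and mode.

The anchor chord is a minor triad on E, labeled vi.
vi on E implies E is the submediant; that puts the tonic at G, and the lowercase numeral fits major mode.

G major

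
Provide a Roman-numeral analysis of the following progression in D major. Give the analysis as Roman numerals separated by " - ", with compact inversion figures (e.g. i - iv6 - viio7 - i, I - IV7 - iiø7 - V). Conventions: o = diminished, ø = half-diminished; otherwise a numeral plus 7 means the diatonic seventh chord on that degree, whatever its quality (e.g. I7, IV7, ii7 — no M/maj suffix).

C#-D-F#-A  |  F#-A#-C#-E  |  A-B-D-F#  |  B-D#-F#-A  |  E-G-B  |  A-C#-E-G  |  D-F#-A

C#-D-F#-A: major seventh chord on D = scale degree 1 → I42.
F#-A#-C#-E is the secondary dominant of vi (dominant seventh chord on F#): V7/vi.
A-B-D-F#: minor seventh chord on B = scale degree 6 → vi42.
B-D#-F#-A: chromatic; B is V of ii, so V7/ii.
E-G-B: minor triad on E = scale degree 2 → ii.
A-C#-E-G: root A is the dominant; dominant seventh chord there is V7.
D-F#-A has root D, degree 1 in D major, so I.

I42 - V7/vi - vi42 - V7/ii - ii - V7 - I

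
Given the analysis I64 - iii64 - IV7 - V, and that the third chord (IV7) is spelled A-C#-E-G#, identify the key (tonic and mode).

E major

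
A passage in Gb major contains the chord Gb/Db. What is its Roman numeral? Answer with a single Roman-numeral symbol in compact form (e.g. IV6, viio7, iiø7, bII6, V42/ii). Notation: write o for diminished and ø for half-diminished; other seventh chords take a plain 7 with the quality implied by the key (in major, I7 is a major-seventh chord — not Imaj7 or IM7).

I64

Stacked in thirds the chord is Gb-Bb-Db: a major triad on Gb.
In Gb major, Gb is the tonic; the diatonic major triad there is I.
With Db in the bass the chord is in second inversion, so the figured bass is 64.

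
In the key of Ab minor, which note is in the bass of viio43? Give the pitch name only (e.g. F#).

Db

viio in Ab minor has root G; the chord is G-Bb-Db-Fb.
The figure 43 means second inversion — the fifth is in the bass.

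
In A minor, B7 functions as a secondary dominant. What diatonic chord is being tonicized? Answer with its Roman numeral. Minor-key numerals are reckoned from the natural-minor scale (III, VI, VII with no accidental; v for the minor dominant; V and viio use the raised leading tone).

The chord is a dominant seventh chord on B.
A dominant resolves down a perfect fifth: B → E. In A minor, E is scale degree 5, i.e. V.

V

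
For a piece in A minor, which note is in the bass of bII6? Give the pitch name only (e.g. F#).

D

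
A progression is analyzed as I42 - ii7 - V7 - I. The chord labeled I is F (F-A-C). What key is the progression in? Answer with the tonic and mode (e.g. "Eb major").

The chord F is a major triad rooted on F; its label is I.
If F is scale degree 1 and the mode makes that degree carry a major triad, the tonic is F and the mode is major.

F major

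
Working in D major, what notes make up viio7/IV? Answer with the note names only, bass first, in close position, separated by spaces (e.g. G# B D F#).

F# A C Eb

The slash marks an applied leading-tone chord: viio of IV. In D major, IV is G, so the leading tone to it is F#, a half step below.
Building a fully diminished seventh chord on F# gives F#-A-C-Eb.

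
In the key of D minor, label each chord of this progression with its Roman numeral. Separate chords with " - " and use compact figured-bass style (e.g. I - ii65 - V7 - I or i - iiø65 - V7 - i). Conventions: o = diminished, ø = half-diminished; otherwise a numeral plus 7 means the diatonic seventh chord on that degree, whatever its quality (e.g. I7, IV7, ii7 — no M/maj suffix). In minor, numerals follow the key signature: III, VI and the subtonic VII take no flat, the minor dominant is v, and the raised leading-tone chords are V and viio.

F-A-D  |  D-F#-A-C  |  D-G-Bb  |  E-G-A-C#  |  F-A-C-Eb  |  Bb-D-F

F-A-D has root D, degree 1 in D minor, so i6.
D-F#-A-C: chromatic; D is V of iv, so V7/iv.
D-G-Bb has root G, degree 4 in D minor, so iv64.
E-G-A-C# has root A, degree 5 in D minor, so V43.
F-A-C-Eb is the secondary dominant of VI (dominant seventh chord on F): V7/VI.
Bb-D-F: major triad on Bb = scale degree 6 → VI.

i6 - V7/iv - iv64 - V43 - V7/VI - VI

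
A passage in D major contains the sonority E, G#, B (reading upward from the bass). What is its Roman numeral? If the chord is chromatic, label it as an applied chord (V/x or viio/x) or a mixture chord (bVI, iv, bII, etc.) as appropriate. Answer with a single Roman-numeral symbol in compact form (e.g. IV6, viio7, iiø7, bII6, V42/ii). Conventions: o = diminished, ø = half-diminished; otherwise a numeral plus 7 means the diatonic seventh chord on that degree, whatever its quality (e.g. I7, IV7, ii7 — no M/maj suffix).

The pitches E-G#-B form a major triad rooted on E.
E is not a diatonic chord root with this quality in D major, but it lies a perfect fifth above A (V), so the chord functions as an applied dominant of V.

V/V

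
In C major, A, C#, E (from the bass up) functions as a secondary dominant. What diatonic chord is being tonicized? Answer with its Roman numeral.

ii

The chord is a major triad on A.
A dominant resolves down a perfect fifth: A → D. In C major, D is scale degree 2, i.e. ii.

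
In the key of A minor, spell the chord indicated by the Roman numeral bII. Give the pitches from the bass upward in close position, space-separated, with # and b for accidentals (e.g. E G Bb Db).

Bb D F

Scale degree 2 in A minor is B; lowering it a half step gives Bb. bII is the Neapolitan chord — a major triad on the lowered second degree.
So the chord is Bb-D-F.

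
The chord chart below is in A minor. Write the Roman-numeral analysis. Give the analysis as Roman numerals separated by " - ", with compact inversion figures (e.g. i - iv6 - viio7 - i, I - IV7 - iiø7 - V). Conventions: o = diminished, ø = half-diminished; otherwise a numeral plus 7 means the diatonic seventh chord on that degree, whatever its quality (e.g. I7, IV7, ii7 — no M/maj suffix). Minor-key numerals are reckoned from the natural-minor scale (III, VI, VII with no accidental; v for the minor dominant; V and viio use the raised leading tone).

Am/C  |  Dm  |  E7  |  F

i6 - iv - V7 - VI

Am/C: root A is the tonic; minor triad there is i6.
Dm has root D, degree 4 in A minor, so iv.
E7: dominant seventh chord on E = scale degree 5 → V7.
F: root F is the submediant; major triad there is VI.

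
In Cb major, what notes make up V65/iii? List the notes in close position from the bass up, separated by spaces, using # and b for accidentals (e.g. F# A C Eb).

V65/iii is a secondary dominant — the dominant seventh of iii. iii in Cb major is Eb, so the applied chord's root is Bb, a perfect fifth above.
Building a dominant seventh chord on Bb gives Bb-D-F-Ab.
The figured bass 65 indicates first inversion, placing the third (D) in the bass: D-F-Ab-Bb.

D F Ab Bb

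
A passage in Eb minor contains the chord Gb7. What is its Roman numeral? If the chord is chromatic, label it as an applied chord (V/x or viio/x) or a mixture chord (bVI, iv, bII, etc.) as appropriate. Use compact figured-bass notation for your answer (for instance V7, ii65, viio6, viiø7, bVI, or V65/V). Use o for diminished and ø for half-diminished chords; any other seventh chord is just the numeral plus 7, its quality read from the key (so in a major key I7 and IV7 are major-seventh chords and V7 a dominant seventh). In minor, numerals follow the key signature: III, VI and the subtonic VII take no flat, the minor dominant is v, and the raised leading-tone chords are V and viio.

V7/VI

The pitches Gb-Bb-Db-Fb form a dominant seventh chord rooted on Gb.
Gb is not a diatonic chord root with this quality in Eb minor, but it lies a perfect fifth above Cb (VI), so the chord functions as an applied dominant of VI.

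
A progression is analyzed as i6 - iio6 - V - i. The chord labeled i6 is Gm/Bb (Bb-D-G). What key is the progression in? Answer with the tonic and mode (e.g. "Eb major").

i6 is given as Bb-D-G — a minor triad with root G.
If G is scale degree 1 and the mode makes that degree carry a minor triad, the tonic is G and the mode is minor.

G minor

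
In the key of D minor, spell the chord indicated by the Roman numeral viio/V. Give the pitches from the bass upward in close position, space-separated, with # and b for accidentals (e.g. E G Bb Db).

G# B D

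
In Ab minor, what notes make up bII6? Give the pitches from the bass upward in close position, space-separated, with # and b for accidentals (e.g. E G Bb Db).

Scale degree 2 in Ab minor is Bb; lowering it a half step gives Bbb. bII6 is the Neapolitan sixth — a major triad on the lowered second degree, here in its customary first inversion.
So the chord is Bbb-Db-Fb.
The figured bass 6 indicates first inversion, placing the third (Db) in the bass: Db-Fb-Bbb.

Db Fb Bbb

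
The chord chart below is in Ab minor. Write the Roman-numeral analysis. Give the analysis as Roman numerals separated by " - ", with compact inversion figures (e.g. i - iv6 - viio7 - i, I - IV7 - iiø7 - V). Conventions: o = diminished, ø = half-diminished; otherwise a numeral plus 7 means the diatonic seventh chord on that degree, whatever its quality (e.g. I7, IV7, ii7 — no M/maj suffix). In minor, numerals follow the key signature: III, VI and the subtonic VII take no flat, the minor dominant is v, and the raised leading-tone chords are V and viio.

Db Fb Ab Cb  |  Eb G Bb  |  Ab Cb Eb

iv7 - V - i

Db-Fb-Ab-Cb has root Db, degree 4 in Ab minor, so iv7.
Eb-G-Bb has root Eb, degree 5 in Ab minor, so V.
Ab-Cb-Eb: root Ab is the tonic; minor triad there is i.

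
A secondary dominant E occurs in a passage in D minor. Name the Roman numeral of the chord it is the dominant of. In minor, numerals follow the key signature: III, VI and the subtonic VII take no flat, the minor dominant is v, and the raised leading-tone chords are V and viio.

The chord is a major triad on E.
A dominant resolves down a perfect fifth: E → A. In D minor, A is scale degree 5, i.e. V.

V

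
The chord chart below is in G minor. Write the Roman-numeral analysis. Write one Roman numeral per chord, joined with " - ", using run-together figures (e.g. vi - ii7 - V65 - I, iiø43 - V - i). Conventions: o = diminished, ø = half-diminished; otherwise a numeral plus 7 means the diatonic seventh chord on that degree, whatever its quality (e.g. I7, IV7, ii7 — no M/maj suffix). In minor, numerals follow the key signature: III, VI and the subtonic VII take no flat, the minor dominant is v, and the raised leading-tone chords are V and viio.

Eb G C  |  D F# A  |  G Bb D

iv6 - V - i

Eb-G-C: minor triad on C = scale degree 4 → iv6.
D-F#-A: root D is the dominant; major triad there is V.
G-Bb-D: minor triad on G = scale degree 1 → i.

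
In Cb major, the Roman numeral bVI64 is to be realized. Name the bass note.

bVI in Cb major has root Abb; the chord is Abb-Cb-Ebb.
The figure 64 means second inversion — the fifth is in the bass.

Ebb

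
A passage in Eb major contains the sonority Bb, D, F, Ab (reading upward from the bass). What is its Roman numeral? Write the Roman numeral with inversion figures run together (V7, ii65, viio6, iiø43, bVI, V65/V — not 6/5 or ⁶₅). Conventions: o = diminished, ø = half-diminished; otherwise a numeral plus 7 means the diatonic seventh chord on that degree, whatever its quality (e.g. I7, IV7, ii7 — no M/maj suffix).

V7

Stacked in thirds the chord is Bb-D-F-Ab: a dominant seventh chord on Bb.
Bb is scale degree 5 in Eb major, and a dominant seventh chord on that degree is written V7.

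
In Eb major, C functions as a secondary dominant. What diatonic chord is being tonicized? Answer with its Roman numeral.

The chord is a major triad on C.
A dominant resolves down a perfect fifth: C → F. In Eb major, F is scale degree 2, i.e. ii.

ii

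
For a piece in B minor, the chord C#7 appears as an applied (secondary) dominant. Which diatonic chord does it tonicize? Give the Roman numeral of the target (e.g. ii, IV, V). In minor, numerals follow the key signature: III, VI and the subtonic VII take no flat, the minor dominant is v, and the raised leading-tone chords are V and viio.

V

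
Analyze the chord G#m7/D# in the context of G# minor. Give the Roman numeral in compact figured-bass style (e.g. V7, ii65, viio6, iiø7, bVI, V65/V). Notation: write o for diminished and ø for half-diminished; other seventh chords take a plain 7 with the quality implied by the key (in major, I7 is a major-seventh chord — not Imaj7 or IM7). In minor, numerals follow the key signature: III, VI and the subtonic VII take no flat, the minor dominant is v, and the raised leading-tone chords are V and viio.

Stacked in thirds the chord is G#-B-D#-F#: a minor seventh chord on G#.
G# is scale degree 1 in G# minor, and a minor seventh chord on that degree is written i7.
With D# in the bass the chord is in second inversion, so the figured bass is 43.

i43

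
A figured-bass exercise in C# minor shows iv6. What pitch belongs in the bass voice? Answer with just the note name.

iv in C# minor has root F#; the chord is F#-A-C#.
The figure 6 means first inversion — the third is in the bass.

A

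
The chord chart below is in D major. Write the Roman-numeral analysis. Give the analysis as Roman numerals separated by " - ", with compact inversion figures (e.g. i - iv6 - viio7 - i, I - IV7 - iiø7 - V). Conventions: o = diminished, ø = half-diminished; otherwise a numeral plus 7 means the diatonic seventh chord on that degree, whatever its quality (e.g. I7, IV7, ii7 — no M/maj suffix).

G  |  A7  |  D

IV - V7 - I

G: major triad on G = scale degree 4 → IV.
A7 has root A, degree 5 in D major, so V7.
D: major triad on D = scale degree 1 → I.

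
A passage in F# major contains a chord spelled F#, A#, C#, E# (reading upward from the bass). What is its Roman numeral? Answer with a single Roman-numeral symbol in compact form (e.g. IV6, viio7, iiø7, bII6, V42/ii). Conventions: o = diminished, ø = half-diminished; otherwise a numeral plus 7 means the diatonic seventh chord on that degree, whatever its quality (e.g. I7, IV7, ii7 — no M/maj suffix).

I7

Stacked in thirds the chord is F#-A#-C#-E#: a major seventh chord on F#.
In F# major, F# is the tonic; the diatonic major seventh chord there is I7.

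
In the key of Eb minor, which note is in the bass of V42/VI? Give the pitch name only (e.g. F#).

Fb

The applied chord V42/VI is rooted on Gb: Gb-Bb-Db-Fb.
The figure 42 means third inversion — the seventh is in the bass.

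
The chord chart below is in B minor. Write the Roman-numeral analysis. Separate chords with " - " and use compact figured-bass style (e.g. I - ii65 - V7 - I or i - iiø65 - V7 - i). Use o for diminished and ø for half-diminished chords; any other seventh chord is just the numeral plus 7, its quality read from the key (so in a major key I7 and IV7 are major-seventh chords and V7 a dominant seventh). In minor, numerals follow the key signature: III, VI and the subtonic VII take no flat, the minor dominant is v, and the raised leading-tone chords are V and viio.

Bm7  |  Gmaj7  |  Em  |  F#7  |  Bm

i7 - VI7 - iv - V7 - i

Bm7: root B is the tonic; minor seventh chord there is i7.
Gmaj7 has root G, degree 6 in B minor, so VI7.
Em has root E, degree 4 in B minor, so iv.
F#7: root F# is the dominant; dominant seventh chord there is V7.
Bm: minor triad on B = scale degree 1 → i.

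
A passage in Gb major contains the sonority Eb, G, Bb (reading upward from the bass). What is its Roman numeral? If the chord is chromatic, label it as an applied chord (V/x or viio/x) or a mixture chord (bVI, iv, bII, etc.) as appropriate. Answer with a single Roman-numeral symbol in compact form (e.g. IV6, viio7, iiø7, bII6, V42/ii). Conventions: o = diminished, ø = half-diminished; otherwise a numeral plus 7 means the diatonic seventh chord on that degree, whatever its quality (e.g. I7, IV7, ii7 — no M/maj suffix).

V/ii

Stacked in thirds the chord is Eb-G-Bb: a major triad on Eb.
Eb is not a diatonic chord root with this quality in Gb major, but it lies a perfect fifth above Ab (ii), so the chord functions as an applied dominant of ii.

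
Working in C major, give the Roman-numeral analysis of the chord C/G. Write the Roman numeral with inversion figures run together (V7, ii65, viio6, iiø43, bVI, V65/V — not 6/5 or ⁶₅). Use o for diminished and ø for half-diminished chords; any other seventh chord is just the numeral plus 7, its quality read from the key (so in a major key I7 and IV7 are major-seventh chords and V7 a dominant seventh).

The pitches C-E-G form a major triad rooted on C.
C is scale degree 1 in C major, and a major triad on that degree is written I.
With G in the bass the chord is in second inversion, so the figured bass is 64.

I64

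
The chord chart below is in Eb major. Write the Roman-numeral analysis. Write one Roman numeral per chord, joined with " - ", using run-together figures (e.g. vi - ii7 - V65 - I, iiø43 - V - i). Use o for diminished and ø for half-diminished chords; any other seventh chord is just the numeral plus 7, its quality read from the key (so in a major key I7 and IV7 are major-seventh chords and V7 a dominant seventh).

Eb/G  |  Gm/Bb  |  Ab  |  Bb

I6 - iii6 - IV - V

Eb/G: major triad on Eb = scale degree 1 → I6.
Gm/Bb has root G, degree 3 in Eb major, so iii6.
Ab: major triad on Ab = scale degree 4 → IV.
Bb: root Bb is the dominant; major triad there is V.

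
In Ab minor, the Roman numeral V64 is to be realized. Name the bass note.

Bb

V in Ab minor has root Eb; the chord is Eb-G-Bb.
The figure 64 means second inversion — the fifth is in the bass.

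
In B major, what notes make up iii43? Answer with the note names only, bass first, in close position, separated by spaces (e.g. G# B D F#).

The numeral's case and figure indicate a minor seventh chord. In B major its root, scale degree 3, is D#.
That chord is spelled D#-F#-A#-C#.
The figured bass 43 indicates second inversion, placing the fifth (A#) in the bass: A#-C#-D#-F#.

A# C# D# F#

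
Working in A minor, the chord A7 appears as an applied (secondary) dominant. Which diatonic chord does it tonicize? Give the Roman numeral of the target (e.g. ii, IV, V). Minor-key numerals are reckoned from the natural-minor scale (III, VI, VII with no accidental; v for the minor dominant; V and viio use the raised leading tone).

iv

The chord is a dominant seventh chord on A.
A dominant resolves down a perfect fifth: A → D. In A minor, D is scale degree 4, i.e. iv.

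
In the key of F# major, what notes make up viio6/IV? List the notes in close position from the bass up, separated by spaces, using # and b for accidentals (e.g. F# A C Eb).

C# E A#

viio6/IV is a secondary leading-tone chord. The target IV is B in F# major; the applied chord is rooted a semitone below, on A#.
Building a diminished triad on A# gives A#-C#-E.
With the 6 figure the chord is in first inversion; from the bass C# upward in close position it reads C#-E-A#.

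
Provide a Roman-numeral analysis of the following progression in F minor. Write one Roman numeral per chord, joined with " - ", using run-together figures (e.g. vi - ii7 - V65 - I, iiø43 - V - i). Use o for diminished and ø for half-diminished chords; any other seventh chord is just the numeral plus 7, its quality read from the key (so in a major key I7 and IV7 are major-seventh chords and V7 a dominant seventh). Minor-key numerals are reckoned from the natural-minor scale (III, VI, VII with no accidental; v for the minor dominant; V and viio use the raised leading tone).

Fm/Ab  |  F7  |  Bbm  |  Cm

i6 - V7/iv - iv - v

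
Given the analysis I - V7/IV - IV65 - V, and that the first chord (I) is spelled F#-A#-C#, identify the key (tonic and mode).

F# major

The anchor chord is a major triad on F#, labeled I.
If F# is scale degree 1 and the mode makes that degree carry a major triad, the tonic is F# and the mode is major.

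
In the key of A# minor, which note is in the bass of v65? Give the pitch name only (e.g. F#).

v in A# minor has root E#; the chord is E#-G#-B#-D#.
The figure 65 means first inversion — the third is in the bass.

G#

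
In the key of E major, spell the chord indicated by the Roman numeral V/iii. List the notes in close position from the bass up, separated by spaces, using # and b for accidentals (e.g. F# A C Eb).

V/iii is a secondary dominant — the dominant triad of iii. iii in E major is G#, so the applied chord's root is D#, a perfect fifth above.
Building a major triad on D# gives D#-F##-A#.

D# F## A#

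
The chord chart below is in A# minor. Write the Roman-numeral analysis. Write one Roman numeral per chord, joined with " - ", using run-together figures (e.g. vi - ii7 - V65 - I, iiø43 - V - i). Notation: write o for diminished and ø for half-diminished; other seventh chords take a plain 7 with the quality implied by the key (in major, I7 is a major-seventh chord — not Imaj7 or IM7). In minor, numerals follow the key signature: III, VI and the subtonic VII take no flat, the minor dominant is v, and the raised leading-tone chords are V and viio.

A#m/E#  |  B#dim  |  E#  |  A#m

A#m/E# has root A#, degree 1 in A# minor, so i64.
B#dim: diminished triad on B# = scale degree 2 → iio.
E#: root E# is the dominant; major triad there is V.
A#m: minor triad on A# = scale degree 1 → i.

i64 - iio - V - i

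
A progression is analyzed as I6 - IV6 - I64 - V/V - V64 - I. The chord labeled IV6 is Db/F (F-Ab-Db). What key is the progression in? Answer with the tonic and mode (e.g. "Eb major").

Ab major

The anchor chord is a major triad on Db, labeled IV6.
IV6 on Db implies Db is the subdominant; that puts the tonic at Ab, and the uppercase numeral fits major mode.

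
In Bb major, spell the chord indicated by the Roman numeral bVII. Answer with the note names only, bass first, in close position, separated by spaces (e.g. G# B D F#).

Ab C Eb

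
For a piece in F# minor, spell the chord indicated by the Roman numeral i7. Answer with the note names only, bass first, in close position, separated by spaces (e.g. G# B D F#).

The numeral's case and figure indicate a minor seventh chord. In F# minor its root, scale degree 1, is F#.
That chord is spelled F#-A-C#-E.

F# A C# E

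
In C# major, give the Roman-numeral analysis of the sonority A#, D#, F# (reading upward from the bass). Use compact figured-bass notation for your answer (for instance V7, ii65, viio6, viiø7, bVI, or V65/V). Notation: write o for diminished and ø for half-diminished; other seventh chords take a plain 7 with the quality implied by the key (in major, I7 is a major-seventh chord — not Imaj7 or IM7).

The pitches D#-F#-A# form a minor triad rooted on D#.
In C# major, D# is the supertonic; the diatonic minor triad there is ii.
With A# in the bass the chord is in second inversion, so the figured bass is 64.

ii64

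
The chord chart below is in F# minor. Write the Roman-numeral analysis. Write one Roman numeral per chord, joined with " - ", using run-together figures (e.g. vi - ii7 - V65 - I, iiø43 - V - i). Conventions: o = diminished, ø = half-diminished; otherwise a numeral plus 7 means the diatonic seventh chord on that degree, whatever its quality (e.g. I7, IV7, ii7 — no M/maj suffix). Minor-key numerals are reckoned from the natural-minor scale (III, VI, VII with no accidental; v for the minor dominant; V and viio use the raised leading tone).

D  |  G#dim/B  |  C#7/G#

D: major triad on D = scale degree 6 → VI.
G#dim/B has root G#, degree 2 in F# minor, so iio6.
C#7/G# has root C#, degree 5 in F# minor, so V43.

VI - iio6 - V43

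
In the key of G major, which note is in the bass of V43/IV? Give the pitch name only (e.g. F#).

D

The applied chord V43/IV is rooted on G: G-B-D-F.
The figure 43 means second inversion — the fifth is in the bass.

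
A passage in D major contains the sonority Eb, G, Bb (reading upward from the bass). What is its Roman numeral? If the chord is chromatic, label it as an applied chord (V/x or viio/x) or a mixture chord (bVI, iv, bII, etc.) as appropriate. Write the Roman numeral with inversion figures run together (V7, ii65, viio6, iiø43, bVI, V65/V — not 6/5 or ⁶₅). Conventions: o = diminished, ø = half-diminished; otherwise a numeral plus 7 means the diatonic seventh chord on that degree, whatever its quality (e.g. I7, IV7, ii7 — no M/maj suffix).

bII

Stacked in thirds the chord is Eb-G-Bb: a major triad on Eb.
Eb is the lowered second degree of D major (diatonic 2 would be E). This is the Neapolitan chord — a major triad on the lowered second degree.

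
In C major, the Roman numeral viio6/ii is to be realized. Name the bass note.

E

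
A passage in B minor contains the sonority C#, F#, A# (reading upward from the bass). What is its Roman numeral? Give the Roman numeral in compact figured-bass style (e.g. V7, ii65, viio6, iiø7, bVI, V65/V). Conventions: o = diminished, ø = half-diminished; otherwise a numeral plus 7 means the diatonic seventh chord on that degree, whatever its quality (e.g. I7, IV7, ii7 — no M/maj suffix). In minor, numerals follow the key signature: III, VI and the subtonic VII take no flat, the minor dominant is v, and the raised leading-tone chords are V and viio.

V64

The pitches F#-A#-C# form a major triad rooted on F#.
In B minor, F# is the dominant; the diatonic major triad there is V.
With C# in the bass the chord is in second inversion, so the figured bass is 64.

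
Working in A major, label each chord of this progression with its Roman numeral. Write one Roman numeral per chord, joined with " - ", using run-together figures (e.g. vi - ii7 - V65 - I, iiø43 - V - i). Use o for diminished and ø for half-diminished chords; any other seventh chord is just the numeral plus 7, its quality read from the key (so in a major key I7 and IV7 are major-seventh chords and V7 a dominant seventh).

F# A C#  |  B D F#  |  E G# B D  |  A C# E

vi - ii - V7 - I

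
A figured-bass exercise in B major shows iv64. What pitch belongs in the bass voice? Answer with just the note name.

B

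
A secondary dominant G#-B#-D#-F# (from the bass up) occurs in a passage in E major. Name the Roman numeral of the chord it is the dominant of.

vi

The chord is a dominant seventh chord on G#.
A dominant resolves down a perfect fifth: G# → C#. In E major, C# is scale degree 6, i.e. vi.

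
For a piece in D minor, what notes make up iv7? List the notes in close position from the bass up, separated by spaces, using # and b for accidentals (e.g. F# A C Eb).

G Bb D F

The numeral's case and figure indicate a minor seventh chord. In D minor its root, the subdominant, is G.
That chord is spelled G-Bb-D-F.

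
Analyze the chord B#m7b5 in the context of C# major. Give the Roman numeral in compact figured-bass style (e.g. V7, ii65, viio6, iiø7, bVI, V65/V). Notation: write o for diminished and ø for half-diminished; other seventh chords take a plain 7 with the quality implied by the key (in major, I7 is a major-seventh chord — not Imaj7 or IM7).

viiø7

Stacked in thirds the chord is B#-D#-F#-A#: a half-diminished seventh chord on B#.
In C# major, B# is the leading tone; the diatonic half-diminished seventh chord there is viiø7.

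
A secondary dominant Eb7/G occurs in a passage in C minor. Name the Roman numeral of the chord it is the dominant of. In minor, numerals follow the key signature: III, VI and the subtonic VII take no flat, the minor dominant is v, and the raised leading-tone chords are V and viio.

The chord is a dominant seventh chord on Eb.
A dominant resolves down a perfect fifth: Eb → Ab. In C minor, Ab is scale degree 6, i.e. VI.

VI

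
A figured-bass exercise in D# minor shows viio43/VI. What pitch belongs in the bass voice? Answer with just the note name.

The applied chord viio43/VI is rooted on A#: A#-C#-E-G.
The figure 43 means second inversion — the fifth is in the bass.

E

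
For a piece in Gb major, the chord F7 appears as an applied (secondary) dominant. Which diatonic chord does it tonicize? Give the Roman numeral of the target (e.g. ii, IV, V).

iii

The chord is a dominant seventh chord on F.
A dominant resolves down a perfect fifth: F → Bb. In Gb major, Bb is scale degree 3, i.e. iii.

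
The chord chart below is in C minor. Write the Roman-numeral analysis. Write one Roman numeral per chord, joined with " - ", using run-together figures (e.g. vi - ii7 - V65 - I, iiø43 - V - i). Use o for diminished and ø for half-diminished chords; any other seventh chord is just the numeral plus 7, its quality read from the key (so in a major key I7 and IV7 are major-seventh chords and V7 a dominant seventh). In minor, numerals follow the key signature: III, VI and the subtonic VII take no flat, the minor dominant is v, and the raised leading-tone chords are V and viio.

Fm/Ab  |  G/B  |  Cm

Fm/Ab: minor triad on F = scale degree 4 → iv6.
G/B has root G, degree 5 in C minor, so V6.
Cm: root C is the tonic; minor triad there is i.

iv6 - V6 - i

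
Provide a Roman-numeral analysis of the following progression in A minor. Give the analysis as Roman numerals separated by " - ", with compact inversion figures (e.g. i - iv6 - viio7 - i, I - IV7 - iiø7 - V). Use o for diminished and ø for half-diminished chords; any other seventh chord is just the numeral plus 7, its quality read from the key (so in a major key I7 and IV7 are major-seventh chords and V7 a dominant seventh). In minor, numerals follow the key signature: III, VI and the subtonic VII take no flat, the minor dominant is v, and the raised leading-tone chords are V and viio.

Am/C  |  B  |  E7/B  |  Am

Am/C: root A is the tonic; minor triad there is i6.
B is the secondary dominant of V (major triad on B): V/V.
E7/B: dominant seventh chord on E = scale degree 5 → V43.
Am has root A, degree 1 in A minor, so i.

i6 - V/V - V43 - i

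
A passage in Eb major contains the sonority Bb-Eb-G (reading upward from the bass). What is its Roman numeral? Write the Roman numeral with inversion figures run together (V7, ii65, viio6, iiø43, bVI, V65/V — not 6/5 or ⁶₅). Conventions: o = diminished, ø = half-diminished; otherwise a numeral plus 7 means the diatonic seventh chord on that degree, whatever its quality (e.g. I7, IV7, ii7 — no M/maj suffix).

I64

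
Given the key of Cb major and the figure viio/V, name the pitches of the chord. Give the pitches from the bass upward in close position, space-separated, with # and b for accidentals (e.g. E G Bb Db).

F Ab Cb

viio/V is a secondary leading-tone chord. The target V is Gb in Cb major; the applied chord is rooted a semitone below, on F.
Building a diminished triad on F gives F-Ab-Cb.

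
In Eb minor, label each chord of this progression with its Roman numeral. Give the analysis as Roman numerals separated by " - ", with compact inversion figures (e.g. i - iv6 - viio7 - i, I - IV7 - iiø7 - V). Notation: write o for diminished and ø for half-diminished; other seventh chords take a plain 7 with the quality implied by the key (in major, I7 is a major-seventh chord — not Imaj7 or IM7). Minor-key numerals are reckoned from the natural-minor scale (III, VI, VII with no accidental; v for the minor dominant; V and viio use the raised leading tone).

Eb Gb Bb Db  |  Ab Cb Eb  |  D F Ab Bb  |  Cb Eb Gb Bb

Eb-Gb-Bb-Db: root Eb is the tonic; minor seventh chord there is i7.
Ab-Cb-Eb: root Ab is the subdominant; minor triad there is iv.
D-F-Ab-Bb: dominant seventh chord on Bb = scale degree 5 → V65.
Cb-Eb-Gb-Bb has root Cb, degree 6 in Eb minor, so VI7.

i7 - iv - V65 - VI7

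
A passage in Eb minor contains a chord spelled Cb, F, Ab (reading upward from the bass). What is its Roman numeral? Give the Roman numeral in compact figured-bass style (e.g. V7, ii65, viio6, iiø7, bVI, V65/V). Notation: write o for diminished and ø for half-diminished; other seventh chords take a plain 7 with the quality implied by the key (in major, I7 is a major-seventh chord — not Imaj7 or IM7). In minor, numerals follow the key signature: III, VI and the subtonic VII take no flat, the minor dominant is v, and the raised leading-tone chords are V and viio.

iio64

Stacked in thirds the chord is F-Ab-Cb: a diminished triad on F.
In Eb minor, F is the supertonic; the diatonic diminished triad there is iio.
With Cb in the bass the chord is in second inversion, so the figured bass is 64.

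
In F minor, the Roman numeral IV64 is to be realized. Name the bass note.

IV in F minor has root Bb; the chord is Bb-D-F.
The figure 64 means second inversion — the fifth is in the bass.

F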